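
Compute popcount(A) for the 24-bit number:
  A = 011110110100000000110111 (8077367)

011110110100000000110111
1-bits at positions (from bit 0 = LSB): 0, 1, 2, 4, 5, 14, 16, 17, 19, 20, 21, 22
Count = 12

Answer: 12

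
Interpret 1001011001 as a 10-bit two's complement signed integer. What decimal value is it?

MSB is 1, so the value is negative. Find the magnitude:
1. Invert bits:  0110100110
2. Add 1:        0110100111  = 423
3. Apply sign:   -423

Answer: -423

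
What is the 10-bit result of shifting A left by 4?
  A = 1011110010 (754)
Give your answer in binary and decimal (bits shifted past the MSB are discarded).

Shift left by 4: drop the top 4 bit(s), append 4 zero(s) on the right.
  1011110010  ->  discard [1011], keep [110010], append 0000
= 1100100000

Answer: 1100100000 (800)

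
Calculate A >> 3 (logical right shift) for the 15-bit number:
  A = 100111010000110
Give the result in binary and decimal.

Logical shift right by 3: drop the bottom 3 bit(s), prepend 3 zero(s) on the left.
  100111010000110  ->  keep [100111010000], discard [110], prepend 000
= 000100111010000

Answer: 000100111010000 (2512)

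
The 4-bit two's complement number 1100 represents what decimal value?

MSB is 1, so the value is negative. Find the magnitude:
1. Invert bits:  0011
2. Add 1:        0100  = 4
3. Apply sign:   -4

Answer: -4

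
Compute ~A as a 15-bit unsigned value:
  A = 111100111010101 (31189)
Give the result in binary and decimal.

Flip each bit (0->1, 1->0):
  111100111010101
  000011000101010

Answer: 000011000101010 (1578)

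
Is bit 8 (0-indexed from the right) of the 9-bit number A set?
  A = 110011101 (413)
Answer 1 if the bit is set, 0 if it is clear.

Bit 8 is the 9th from the right.
  110011101
  ^
That bit is 1.

Answer: 1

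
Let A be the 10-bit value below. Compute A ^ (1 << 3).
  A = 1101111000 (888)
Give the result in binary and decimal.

Mask = 1 << 3 = 0000001000
Bit 3 of A is 1; XOR with the mask flips it to 0.
  1101111000
^ 0000001000
------------
  1101110000

Answer: 1101110000 (880)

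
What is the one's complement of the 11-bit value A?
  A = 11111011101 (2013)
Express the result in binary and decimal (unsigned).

Flip each bit (0->1, 1->0):
  11111011101
  00000100010

Answer: 00000100010 (34)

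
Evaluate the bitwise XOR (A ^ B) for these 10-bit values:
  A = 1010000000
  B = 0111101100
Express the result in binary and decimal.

Apply ^ to each column (1 where bits differ):
  1010000000
^ 0111101100
------------
  1101101100

Answer: 1101101100 (876)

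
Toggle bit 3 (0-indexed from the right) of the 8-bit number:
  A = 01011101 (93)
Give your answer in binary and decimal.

Mask = 1 << 3 = 00001000
Bit 3 of A is 1; XOR with the mask flips it to 0.
  01011101
^ 00001000
----------
  01010101

Answer: 01010101 (85)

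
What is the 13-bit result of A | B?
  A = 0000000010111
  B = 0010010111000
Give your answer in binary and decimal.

Apply | to each column (1 where either bit is 1):
  0000000010111
| 0010010111000
---------------
  0010010111111

Answer: 0010010111111 (1215)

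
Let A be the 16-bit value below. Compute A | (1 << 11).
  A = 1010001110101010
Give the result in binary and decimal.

Mask = 1 << 11 = 0000100000000000
Bit 11 of A is 0, so OR-ing with the mask flips it to 1.
  1010001110101010
| 0000100000000000
------------------
  1010101110101010

Answer: 1010101110101010 (43946)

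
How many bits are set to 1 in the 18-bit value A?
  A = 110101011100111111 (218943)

110101011100111111
1-bits at positions (from bit 0 = LSB): 0, 1, 2, 3, 4, 5, 8, 9, 10, 12, 14, 16, 17
Count = 13

Answer: 13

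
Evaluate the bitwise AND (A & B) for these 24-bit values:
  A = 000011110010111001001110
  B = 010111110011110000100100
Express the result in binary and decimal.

Apply & to each column (1 only where both bits are 1):
  000011110010111001001110
& 010111110011110000100100
--------------------------
  000011110010110000000100

Answer: 000011110010110000000100 (994308)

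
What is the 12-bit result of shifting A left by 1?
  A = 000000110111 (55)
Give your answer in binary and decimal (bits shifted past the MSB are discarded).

Shift left by 1: drop the top 1 bit(s), append 1 zero(s) on the right.
  000000110111  ->  discard [0], keep [00000110111], append 0
= 000001101110

Answer: 000001101110 (110)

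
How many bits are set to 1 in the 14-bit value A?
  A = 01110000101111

01110000101111
1-bits at positions (from bit 0 = LSB): 0, 1, 2, 3, 5, 10, 11, 12
Count = 8

Answer: 8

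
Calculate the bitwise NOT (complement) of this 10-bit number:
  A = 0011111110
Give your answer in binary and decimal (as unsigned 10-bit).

Flip each bit (0->1, 1->0):
  0011111110
  1100000001

Answer: 1100000001 (769)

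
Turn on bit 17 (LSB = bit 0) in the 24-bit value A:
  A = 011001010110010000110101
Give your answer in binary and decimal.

Mask = 1 << 17 = 000000100000000000000000
Bit 17 of A is 0, so OR-ing with the mask flips it to 1.
  011001010110010000110101
| 000000100000000000000000
--------------------------
  011001110110010000110101

Answer: 011001110110010000110101 (6775861)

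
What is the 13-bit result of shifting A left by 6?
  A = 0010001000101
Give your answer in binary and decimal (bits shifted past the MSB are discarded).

Shift left by 6: drop the top 6 bit(s), append 6 zero(s) on the right.
  0010001000101  ->  discard [001000], keep [1000101], append 000000
= 1000101000000

Answer: 1000101000000 (4416)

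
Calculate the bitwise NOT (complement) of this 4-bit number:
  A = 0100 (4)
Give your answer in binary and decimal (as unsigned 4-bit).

Flip each bit (0->1, 1->0):
  0100
  1011

Answer: 1011 (11)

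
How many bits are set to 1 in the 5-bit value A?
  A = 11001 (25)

11001
1-bits at positions (from bit 0 = LSB): 0, 3, 4
Count = 3

Answer: 3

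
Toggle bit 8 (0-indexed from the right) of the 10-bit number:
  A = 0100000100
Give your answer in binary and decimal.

Mask = 1 << 8 = 0100000000
Bit 8 of A is 1; XOR with the mask flips it to 0.
  0100000100
^ 0100000000
------------
  0000000100

Answer: 0000000100 (4)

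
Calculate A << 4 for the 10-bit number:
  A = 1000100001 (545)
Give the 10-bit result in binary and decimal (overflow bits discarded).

Shift left by 4: drop the top 4 bit(s), append 4 zero(s) on the right.
  1000100001  ->  discard [1000], keep [100001], append 0000
= 1000010000

Answer: 1000010000 (528)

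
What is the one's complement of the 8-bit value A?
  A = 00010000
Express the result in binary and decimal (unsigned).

Flip each bit (0->1, 1->0):
  00010000
  11101111

Answer: 11101111 (239)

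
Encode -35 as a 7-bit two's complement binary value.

1. Binary of +35:  0100011
2. Invert bits:     1011100
3. Add 1:           1011101

Answer: 1011101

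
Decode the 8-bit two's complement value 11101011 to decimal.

MSB is 1, so the value is negative. Find the magnitude:
1. Invert bits:  00010100
2. Add 1:        00010101  = 21
3. Apply sign:   -21

Answer: -21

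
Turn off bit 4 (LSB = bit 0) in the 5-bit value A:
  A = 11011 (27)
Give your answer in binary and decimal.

Mask = ~(1 << 4) = 01111
Bit 4 of A is 1, so AND-ing with the mask clears it to 0.
  11011
& 01111
-------
  01011

Answer: 01011 (11)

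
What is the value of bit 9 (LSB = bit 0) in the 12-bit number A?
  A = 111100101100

Bit 9 is the 10th from the right.
  111100101100
    ^
That bit is 1.

Answer: 1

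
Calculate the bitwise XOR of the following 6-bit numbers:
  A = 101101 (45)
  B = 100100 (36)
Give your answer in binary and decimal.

Apply ^ to each column (1 where bits differ):
  101101
^ 100100
--------
  001001

Answer: 001001 (9)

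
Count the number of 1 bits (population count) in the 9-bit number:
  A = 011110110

011110110
1-bits at positions (from bit 0 = LSB): 1, 2, 4, 5, 6, 7
Count = 6

Answer: 6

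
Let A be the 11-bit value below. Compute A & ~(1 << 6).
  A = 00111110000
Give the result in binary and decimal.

Mask = ~(1 << 6) = 11110111111
Bit 6 of A is 1, so AND-ing with the mask clears it to 0.
  00111110000
& 11110111111
-------------
  00110110000

Answer: 00110110000 (432)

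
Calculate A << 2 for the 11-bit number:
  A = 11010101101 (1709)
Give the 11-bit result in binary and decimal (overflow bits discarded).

Shift left by 2: drop the top 2 bit(s), append 2 zero(s) on the right.
  11010101101  ->  discard [11], keep [010101101], append 00
= 01010110100

Answer: 01010110100 (692)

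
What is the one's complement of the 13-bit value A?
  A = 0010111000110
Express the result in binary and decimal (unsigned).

Flip each bit (0->1, 1->0):
  0010111000110
  1101000111001

Answer: 1101000111001 (6713)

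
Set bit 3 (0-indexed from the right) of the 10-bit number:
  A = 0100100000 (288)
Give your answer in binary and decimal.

Mask = 1 << 3 = 0000001000
Bit 3 of A is 0, so OR-ing with the mask flips it to 1.
  0100100000
| 0000001000
------------
  0100101000

Answer: 0100101000 (296)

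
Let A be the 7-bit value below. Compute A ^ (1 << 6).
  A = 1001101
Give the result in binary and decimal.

Mask = 1 << 6 = 1000000
Bit 6 of A is 1; XOR with the mask flips it to 0.
  1001101
^ 1000000
---------
  0001101

Answer: 0001101 (13)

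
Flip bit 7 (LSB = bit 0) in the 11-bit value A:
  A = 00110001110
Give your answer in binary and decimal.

Mask = 1 << 7 = 00010000000
Bit 7 of A is 1; XOR with the mask flips it to 0.
  00110001110
^ 00010000000
-------------
  00100001110

Answer: 00100001110 (270)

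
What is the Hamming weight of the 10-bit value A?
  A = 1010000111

1010000111
1-bits at positions (from bit 0 = LSB): 0, 1, 2, 7, 9
Count = 5

Answer: 5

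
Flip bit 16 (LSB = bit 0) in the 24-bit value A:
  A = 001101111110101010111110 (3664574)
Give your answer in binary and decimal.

Mask = 1 << 16 = 000000010000000000000000
Bit 16 of A is 1; XOR with the mask flips it to 0.
  001101111110101010111110
^ 000000010000000000000000
--------------------------
  001101101110101010111110

Answer: 001101101110101010111110 (3599038)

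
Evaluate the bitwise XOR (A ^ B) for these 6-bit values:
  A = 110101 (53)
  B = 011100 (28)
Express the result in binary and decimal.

Apply ^ to each column (1 where bits differ):
  110101
^ 011100
--------
  101001

Answer: 101001 (41)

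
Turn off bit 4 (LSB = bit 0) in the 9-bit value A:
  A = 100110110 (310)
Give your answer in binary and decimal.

Mask = ~(1 << 4) = 111101111
Bit 4 of A is 1, so AND-ing with the mask clears it to 0.
  100110110
& 111101111
-----------
  100100110

Answer: 100100110 (294)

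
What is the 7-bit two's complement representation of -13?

1. Binary of +13:  0001101
2. Invert bits:     1110010
3. Add 1:           1110011

Answer: 1110011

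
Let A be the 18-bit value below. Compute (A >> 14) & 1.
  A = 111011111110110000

Bit 14 is the 15th from the right.
  111011111110110000
     ^
That bit is 0.

Answer: 0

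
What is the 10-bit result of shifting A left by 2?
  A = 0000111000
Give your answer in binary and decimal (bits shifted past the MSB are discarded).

Shift left by 2: drop the top 2 bit(s), append 2 zero(s) on the right.
  0000111000  ->  discard [00], keep [00111000], append 00
= 0011100000

Answer: 0011100000 (224)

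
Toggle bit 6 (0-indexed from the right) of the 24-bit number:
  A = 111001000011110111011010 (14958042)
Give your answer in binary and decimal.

Mask = 1 << 6 = 000000000000000001000000
Bit 6 of A is 1; XOR with the mask flips it to 0.
  111001000011110111011010
^ 000000000000000001000000
--------------------------
  111001000011110110011010

Answer: 111001000011110110011010 (14957978)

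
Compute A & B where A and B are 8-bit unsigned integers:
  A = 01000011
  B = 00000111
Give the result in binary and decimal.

Apply & to each column (1 only where both bits are 1):
  01000011
& 00000111
----------
  00000011

Answer: 00000011 (3)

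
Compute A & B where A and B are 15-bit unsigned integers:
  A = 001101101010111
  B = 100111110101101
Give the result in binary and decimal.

Apply & to each column (1 only where both bits are 1):
  001101101010111
& 100111110101101
-----------------
  000101100000101

Answer: 000101100000101 (2821)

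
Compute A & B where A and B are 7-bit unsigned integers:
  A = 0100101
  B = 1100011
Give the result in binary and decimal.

Apply & to each column (1 only where both bits are 1):
  0100101
& 1100011
---------
  0100001

Answer: 0100001 (33)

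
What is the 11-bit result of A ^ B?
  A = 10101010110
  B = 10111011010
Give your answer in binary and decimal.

Apply ^ to each column (1 where bits differ):
  10101010110
^ 10111011010
-------------
  00010001100

Answer: 00010001100 (140)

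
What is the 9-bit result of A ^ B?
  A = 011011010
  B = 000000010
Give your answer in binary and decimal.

Apply ^ to each column (1 where bits differ):
  011011010
^ 000000010
-----------
  011011000

Answer: 011011000 (216)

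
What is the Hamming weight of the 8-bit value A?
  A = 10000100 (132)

10000100
1-bits at positions (from bit 0 = LSB): 2, 7
Count = 2

Answer: 2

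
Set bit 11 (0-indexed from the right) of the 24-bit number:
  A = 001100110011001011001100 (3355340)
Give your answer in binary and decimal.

Mask = 1 << 11 = 000000000000100000000000
Bit 11 of A is 0, so OR-ing with the mask flips it to 1.
  001100110011001011001100
| 000000000000100000000000
--------------------------
  001100110011101011001100

Answer: 001100110011101011001100 (3357388)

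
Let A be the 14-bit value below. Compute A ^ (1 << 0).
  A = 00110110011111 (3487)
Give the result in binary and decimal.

Mask = 1 << 0 = 00000000000001
Bit 0 of A is 1; XOR with the mask flips it to 0.
  00110110011111
^ 00000000000001
----------------
  00110110011110

Answer: 00110110011110 (3486)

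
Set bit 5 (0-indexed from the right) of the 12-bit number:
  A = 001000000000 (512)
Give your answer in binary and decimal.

Mask = 1 << 5 = 000000100000
Bit 5 of A is 0, so OR-ing with the mask flips it to 1.
  001000000000
| 000000100000
--------------
  001000100000

Answer: 001000100000 (544)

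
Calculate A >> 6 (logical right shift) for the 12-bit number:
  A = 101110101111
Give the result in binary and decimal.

Logical shift right by 6: drop the bottom 6 bit(s), prepend 6 zero(s) on the left.
  101110101111  ->  keep [101110], discard [101111], prepend 000000
= 000000101110

Answer: 000000101110 (46)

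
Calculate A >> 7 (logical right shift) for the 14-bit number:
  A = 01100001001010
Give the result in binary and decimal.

Logical shift right by 7: drop the bottom 7 bit(s), prepend 7 zero(s) on the left.
  01100001001010  ->  keep [0110000], discard [1001010], prepend 0000000
= 00000000110000

Answer: 00000000110000 (48)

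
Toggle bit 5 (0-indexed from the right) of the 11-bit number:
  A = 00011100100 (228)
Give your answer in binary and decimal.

Mask = 1 << 5 = 00000100000
Bit 5 of A is 1; XOR with the mask flips it to 0.
  00011100100
^ 00000100000
-------------
  00011000100

Answer: 00011000100 (196)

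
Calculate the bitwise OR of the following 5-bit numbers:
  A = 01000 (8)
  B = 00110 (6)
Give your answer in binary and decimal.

Apply | to each column (1 where either bit is 1):
  01000
| 00110
-------
  01110

Answer: 01110 (14)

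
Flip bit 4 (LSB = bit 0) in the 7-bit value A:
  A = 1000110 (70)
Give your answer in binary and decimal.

Mask = 1 << 4 = 0010000
Bit 4 of A is 0; XOR with the mask flips it to 1.
  1000110
^ 0010000
---------
  1010110

Answer: 1010110 (86)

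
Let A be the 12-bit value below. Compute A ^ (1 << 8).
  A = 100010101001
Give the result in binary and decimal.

Mask = 1 << 8 = 000100000000
Bit 8 of A is 0; XOR with the mask flips it to 1.
  100010101001
^ 000100000000
--------------
  100110101001

Answer: 100110101001 (2473)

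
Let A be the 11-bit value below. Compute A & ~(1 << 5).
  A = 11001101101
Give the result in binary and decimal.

Mask = ~(1 << 5) = 11111011111
Bit 5 of A is 1, so AND-ing with the mask clears it to 0.
  11001101101
& 11111011111
-------------
  11001001101

Answer: 11001001101 (1613)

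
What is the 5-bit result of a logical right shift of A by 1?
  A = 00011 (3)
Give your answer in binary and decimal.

Logical shift right by 1: drop the bottom 1 bit(s), prepend 1 zero(s) on the left.
  00011  ->  keep [0001], discard [1], prepend 0
= 00001

Answer: 00001 (1)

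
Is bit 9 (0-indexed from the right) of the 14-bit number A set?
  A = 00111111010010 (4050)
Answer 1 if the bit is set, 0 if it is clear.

Bit 9 is the 10th from the right.
  00111111010010
      ^
That bit is 1.

Answer: 1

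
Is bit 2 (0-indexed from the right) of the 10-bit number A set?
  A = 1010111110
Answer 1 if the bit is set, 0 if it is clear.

Bit 2 is the 3rd from the right.
  1010111110
         ^
That bit is 1.

Answer: 1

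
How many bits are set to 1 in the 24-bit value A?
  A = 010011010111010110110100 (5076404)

010011010111010110110100
1-bits at positions (from bit 0 = LSB): 2, 4, 5, 7, 8, 10, 12, 13, 14, 16, 18, 19, 22
Count = 13

Answer: 13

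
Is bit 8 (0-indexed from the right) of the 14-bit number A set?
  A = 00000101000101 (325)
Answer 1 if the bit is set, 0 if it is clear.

Bit 8 is the 9th from the right.
  00000101000101
       ^
That bit is 1.

Answer: 1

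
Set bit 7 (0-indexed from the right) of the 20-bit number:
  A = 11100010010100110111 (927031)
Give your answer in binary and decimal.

Mask = 1 << 7 = 00000000000010000000
Bit 7 of A is 0, so OR-ing with the mask flips it to 1.
  11100010010100110111
| 00000000000010000000
----------------------
  11100010010110110111

Answer: 11100010010110110111 (927159)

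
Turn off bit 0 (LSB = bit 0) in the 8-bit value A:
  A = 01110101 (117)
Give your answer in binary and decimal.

Mask = ~(1 << 0) = 11111110
Bit 0 of A is 1, so AND-ing with the mask clears it to 0.
  01110101
& 11111110
----------
  01110100

Answer: 01110100 (116)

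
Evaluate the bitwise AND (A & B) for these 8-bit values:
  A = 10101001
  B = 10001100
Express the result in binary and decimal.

Apply & to each column (1 only where both bits are 1):
  10101001
& 10001100
----------
  10001000

Answer: 10001000 (136)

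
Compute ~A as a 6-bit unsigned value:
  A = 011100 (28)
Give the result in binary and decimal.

Flip each bit (0->1, 1->0):
  011100
  100011

Answer: 100011 (35)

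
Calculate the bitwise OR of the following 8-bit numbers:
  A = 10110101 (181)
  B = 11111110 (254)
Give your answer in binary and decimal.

Apply | to each column (1 where either bit is 1):
  10110101
| 11111110
----------
  11111111

Answer: 11111111 (255)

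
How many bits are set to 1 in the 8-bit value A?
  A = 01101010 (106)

01101010
1-bits at positions (from bit 0 = LSB): 1, 3, 5, 6
Count = 4

Answer: 4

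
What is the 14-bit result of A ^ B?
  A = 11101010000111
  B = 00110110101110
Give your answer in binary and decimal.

Apply ^ to each column (1 where bits differ):
  11101010000111
^ 00110110101110
----------------
  11011100101001

Answer: 11011100101001 (14121)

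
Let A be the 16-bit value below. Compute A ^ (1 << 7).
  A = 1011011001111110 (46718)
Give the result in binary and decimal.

Mask = 1 << 7 = 0000000010000000
Bit 7 of A is 0; XOR with the mask flips it to 1.
  1011011001111110
^ 0000000010000000
------------------
  1011011011111110

Answer: 1011011011111110 (46846)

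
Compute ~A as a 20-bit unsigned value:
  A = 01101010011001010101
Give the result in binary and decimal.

Flip each bit (0->1, 1->0):
  01101010011001010101
  10010101100110101010

Answer: 10010101100110101010 (612778)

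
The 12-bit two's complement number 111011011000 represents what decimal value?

MSB is 1, so the value is negative. Find the magnitude:
1. Invert bits:  000100100111
2. Add 1:        000100101000  = 296
3. Apply sign:   -296

Answer: -296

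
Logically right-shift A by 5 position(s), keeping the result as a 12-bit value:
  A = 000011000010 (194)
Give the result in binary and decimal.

Logical shift right by 5: drop the bottom 5 bit(s), prepend 5 zero(s) on the left.
  000011000010  ->  keep [0000110], discard [00010], prepend 00000
= 000000000110

Answer: 000000000110 (6)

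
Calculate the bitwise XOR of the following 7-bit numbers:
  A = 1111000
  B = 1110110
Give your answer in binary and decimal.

Apply ^ to each column (1 where bits differ):
  1111000
^ 1110110
---------
  0001110

Answer: 0001110 (14)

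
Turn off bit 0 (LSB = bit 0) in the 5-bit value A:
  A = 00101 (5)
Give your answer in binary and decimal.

Mask = ~(1 << 0) = 11110
Bit 0 of A is 1, so AND-ing with the mask clears it to 0.
  00101
& 11110
-------
  00100

Answer: 00100 (4)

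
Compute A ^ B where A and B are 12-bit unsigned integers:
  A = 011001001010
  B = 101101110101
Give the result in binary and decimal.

Apply ^ to each column (1 where bits differ):
  011001001010
^ 101101110101
--------------
  110100111111

Answer: 110100111111 (3391)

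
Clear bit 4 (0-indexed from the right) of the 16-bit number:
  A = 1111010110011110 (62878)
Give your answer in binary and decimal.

Mask = ~(1 << 4) = 1111111111101111
Bit 4 of A is 1, so AND-ing with the mask clears it to 0.
  1111010110011110
& 1111111111101111
------------------
  1111010110001110

Answer: 1111010110001110 (62862)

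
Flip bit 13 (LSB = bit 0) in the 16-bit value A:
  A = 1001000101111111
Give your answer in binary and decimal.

Mask = 1 << 13 = 0010000000000000
Bit 13 of A is 0; XOR with the mask flips it to 1.
  1001000101111111
^ 0010000000000000
------------------
  1011000101111111

Answer: 1011000101111111 (45439)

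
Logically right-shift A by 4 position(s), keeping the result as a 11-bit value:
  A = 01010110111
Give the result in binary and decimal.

Logical shift right by 4: drop the bottom 4 bit(s), prepend 4 zero(s) on the left.
  01010110111  ->  keep [0101011], discard [0111], prepend 0000
= 00000101011

Answer: 00000101011 (43)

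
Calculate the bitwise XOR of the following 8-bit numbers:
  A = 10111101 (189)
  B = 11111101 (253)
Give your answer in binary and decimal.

Apply ^ to each column (1 where bits differ):
  10111101
^ 11111101
----------
  01000000

Answer: 01000000 (64)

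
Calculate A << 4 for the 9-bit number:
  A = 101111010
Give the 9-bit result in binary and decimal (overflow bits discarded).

Shift left by 4: drop the top 4 bit(s), append 4 zero(s) on the right.
  101111010  ->  discard [1011], keep [11010], append 0000
= 110100000

Answer: 110100000 (416)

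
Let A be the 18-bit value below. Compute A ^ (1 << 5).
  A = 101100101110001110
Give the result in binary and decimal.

Mask = 1 << 5 = 000000000000100000
Bit 5 of A is 0; XOR with the mask flips it to 1.
  101100101110001110
^ 000000000000100000
--------------------
  101100101110101110

Answer: 101100101110101110 (183214)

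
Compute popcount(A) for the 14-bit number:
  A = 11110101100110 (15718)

11110101100110
1-bits at positions (from bit 0 = LSB): 1, 2, 5, 6, 8, 10, 11, 12, 13
Count = 9

Answer: 9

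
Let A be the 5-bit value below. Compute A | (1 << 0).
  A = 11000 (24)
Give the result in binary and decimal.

Mask = 1 << 0 = 00001
Bit 0 of A is 0, so OR-ing with the mask flips it to 1.
  11000
| 00001
-------
  11001

Answer: 11001 (25)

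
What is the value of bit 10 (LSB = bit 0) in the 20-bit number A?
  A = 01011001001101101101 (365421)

Bit 10 is the 11th from the right.
  01011001001101101101
           ^
That bit is 0.

Answer: 0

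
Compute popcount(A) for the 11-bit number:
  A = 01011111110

01011111110
1-bits at positions (from bit 0 = LSB): 1, 2, 3, 4, 5, 6, 7, 9
Count = 8

Answer: 8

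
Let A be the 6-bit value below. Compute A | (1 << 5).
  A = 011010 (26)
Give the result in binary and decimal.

Mask = 1 << 5 = 100000
Bit 5 of A is 0, so OR-ing with the mask flips it to 1.
  011010
| 100000
--------
  111010

Answer: 111010 (58)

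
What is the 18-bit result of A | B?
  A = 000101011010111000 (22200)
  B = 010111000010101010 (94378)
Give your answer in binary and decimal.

Apply | to each column (1 where either bit is 1):
  000101011010111000
| 010111000010101010
--------------------
  010111011010111010

Answer: 010111011010111010 (95930)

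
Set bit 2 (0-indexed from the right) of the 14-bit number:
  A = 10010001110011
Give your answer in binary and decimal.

Mask = 1 << 2 = 00000000000100
Bit 2 of A is 0, so OR-ing with the mask flips it to 1.
  10010001110011
| 00000000000100
----------------
  10010001110111

Answer: 10010001110111 (9335)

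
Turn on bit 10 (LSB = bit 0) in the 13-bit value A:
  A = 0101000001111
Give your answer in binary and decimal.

Mask = 1 << 10 = 0010000000000
Bit 10 of A is 0, so OR-ing with the mask flips it to 1.
  0101000001111
| 0010000000000
---------------
  0111000001111

Answer: 0111000001111 (3599)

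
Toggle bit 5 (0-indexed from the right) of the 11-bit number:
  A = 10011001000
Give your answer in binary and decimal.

Mask = 1 << 5 = 00000100000
Bit 5 of A is 0; XOR with the mask flips it to 1.
  10011001000
^ 00000100000
-------------
  10011101000

Answer: 10011101000 (1256)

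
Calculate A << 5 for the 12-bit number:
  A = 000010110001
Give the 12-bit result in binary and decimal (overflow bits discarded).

Shift left by 5: drop the top 5 bit(s), append 5 zero(s) on the right.
  000010110001  ->  discard [00001], keep [0110001], append 00000
= 011000100000

Answer: 011000100000 (1568)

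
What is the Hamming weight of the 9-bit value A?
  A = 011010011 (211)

011010011
1-bits at positions (from bit 0 = LSB): 0, 1, 4, 6, 7
Count = 5

Answer: 5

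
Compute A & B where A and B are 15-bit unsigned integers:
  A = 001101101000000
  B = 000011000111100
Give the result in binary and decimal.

Apply & to each column (1 only where both bits are 1):
  001101101000000
& 000011000111100
-----------------
  000001000000000

Answer: 000001000000000 (512)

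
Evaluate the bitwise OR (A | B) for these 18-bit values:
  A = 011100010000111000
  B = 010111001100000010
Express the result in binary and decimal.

Apply | to each column (1 where either bit is 1):
  011100010000111000
| 010111001100000010
--------------------
  011111011100111010

Answer: 011111011100111010 (128826)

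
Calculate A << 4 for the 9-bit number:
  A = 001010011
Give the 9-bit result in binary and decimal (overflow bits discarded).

Shift left by 4: drop the top 4 bit(s), append 4 zero(s) on the right.
  001010011  ->  discard [0010], keep [10011], append 0000
= 100110000

Answer: 100110000 (304)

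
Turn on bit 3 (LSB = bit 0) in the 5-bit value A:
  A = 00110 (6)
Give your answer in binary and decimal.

Mask = 1 << 3 = 01000
Bit 3 of A is 0, so OR-ing with the mask flips it to 1.
  00110
| 01000
-------
  01110

Answer: 01110 (14)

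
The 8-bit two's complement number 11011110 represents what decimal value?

MSB is 1, so the value is negative. Find the magnitude:
1. Invert bits:  00100001
2. Add 1:        00100010  = 34
3. Apply sign:   -34

Answer: -34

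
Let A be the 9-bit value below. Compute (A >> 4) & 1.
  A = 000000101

Bit 4 is the 5th from the right.
  000000101
      ^
That bit is 0.

Answer: 0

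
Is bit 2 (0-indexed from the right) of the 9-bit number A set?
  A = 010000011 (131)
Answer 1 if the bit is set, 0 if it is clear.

Bit 2 is the 3rd from the right.
  010000011
        ^
That bit is 0.

Answer: 0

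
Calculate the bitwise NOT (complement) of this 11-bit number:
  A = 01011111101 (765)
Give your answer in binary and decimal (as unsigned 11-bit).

Flip each bit (0->1, 1->0):
  01011111101
  10100000010

Answer: 10100000010 (1282)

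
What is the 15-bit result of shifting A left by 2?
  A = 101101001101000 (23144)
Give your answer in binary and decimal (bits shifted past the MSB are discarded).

Shift left by 2: drop the top 2 bit(s), append 2 zero(s) on the right.
  101101001101000  ->  discard [10], keep [1101001101000], append 00
= 110100110100000

Answer: 110100110100000 (27040)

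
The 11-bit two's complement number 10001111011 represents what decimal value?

MSB is 1, so the value is negative. Find the magnitude:
1. Invert bits:  01110000100
2. Add 1:        01110000101  = 901
3. Apply sign:   -901

Answer: -901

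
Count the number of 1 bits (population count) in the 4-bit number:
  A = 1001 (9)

1001
1-bits at positions (from bit 0 = LSB): 0, 3
Count = 2

Answer: 2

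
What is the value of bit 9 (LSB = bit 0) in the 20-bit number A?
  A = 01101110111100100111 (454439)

Bit 9 is the 10th from the right.
  01101110111100100111
            ^
That bit is 1.

Answer: 1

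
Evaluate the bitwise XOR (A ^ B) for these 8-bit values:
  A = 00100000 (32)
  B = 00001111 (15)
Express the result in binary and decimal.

Apply ^ to each column (1 where bits differ):
  00100000
^ 00001111
----------
  00101111

Answer: 00101111 (47)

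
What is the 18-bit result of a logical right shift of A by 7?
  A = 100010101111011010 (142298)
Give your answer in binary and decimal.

Logical shift right by 7: drop the bottom 7 bit(s), prepend 7 zero(s) on the left.
  100010101111011010  ->  keep [10001010111], discard [1011010], prepend 0000000
= 000000010001010111

Answer: 000000010001010111 (1111)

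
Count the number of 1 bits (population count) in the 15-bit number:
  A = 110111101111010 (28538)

110111101111010
1-bits at positions (from bit 0 = LSB): 1, 3, 4, 5, 6, 8, 9, 10, 11, 13, 14
Count = 11

Answer: 11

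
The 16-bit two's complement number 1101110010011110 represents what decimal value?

MSB is 1, so the value is negative. Find the magnitude:
1. Invert bits:  0010001101100001
2. Add 1:        0010001101100010  = 9058
3. Apply sign:   -9058

Answer: -9058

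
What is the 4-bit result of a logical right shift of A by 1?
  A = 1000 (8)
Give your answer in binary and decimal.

Logical shift right by 1: drop the bottom 1 bit(s), prepend 1 zero(s) on the left.
  1000  ->  keep [100], discard [0], prepend 0
= 0100

Answer: 0100 (4)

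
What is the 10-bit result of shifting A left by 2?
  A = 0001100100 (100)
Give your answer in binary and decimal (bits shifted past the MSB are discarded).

Shift left by 2: drop the top 2 bit(s), append 2 zero(s) on the right.
  0001100100  ->  discard [00], keep [01100100], append 00
= 0110010000

Answer: 0110010000 (400)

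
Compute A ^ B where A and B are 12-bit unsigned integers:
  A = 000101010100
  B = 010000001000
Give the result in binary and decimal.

Apply ^ to each column (1 where bits differ):
  000101010100
^ 010000001000
--------------
  010101011100

Answer: 010101011100 (1372)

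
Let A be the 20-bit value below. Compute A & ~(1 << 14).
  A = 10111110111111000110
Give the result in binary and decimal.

Mask = ~(1 << 14) = 11111011111111111111
Bit 14 of A is 1, so AND-ing with the mask clears it to 0.
  10111110111111000110
& 11111011111111111111
----------------------
  10111010111111000110

Answer: 10111010111111000110 (765894)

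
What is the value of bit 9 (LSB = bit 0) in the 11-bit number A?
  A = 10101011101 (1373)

Bit 9 is the 10th from the right.
  10101011101
   ^
That bit is 0.

Answer: 0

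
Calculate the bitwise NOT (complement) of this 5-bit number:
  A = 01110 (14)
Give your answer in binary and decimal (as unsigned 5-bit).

Flip each bit (0->1, 1->0):
  01110
  10001

Answer: 10001 (17)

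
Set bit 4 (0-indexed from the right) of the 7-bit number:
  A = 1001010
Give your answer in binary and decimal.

Mask = 1 << 4 = 0010000
Bit 4 of A is 0, so OR-ing with the mask flips it to 1.
  1001010
| 0010000
---------
  1011010

Answer: 1011010 (90)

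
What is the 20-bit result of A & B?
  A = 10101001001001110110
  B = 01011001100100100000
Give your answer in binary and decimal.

Apply & to each column (1 only where both bits are 1):
  10101001001001110110
& 01011001100100100000
----------------------
  00001001000000100000

Answer: 00001001000000100000 (36896)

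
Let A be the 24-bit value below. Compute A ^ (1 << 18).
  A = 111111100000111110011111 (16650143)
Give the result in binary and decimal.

Mask = 1 << 18 = 000001000000000000000000
Bit 18 of A is 1; XOR with the mask flips it to 0.
  111111100000111110011111
^ 000001000000000000000000
--------------------------
  111110100000111110011111

Answer: 111110100000111110011111 (16387999)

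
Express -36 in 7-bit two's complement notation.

1. Binary of +36:  0100100
2. Invert bits:     1011011
3. Add 1:           1011100

Answer: 1011100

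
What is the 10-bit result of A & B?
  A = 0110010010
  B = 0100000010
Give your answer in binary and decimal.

Apply & to each column (1 only where both bits are 1):
  0110010010
& 0100000010
------------
  0100000010

Answer: 0100000010 (258)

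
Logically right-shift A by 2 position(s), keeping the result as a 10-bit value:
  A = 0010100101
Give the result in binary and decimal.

Logical shift right by 2: drop the bottom 2 bit(s), prepend 2 zero(s) on the left.
  0010100101  ->  keep [00101001], discard [01], prepend 00
= 0000101001

Answer: 0000101001 (41)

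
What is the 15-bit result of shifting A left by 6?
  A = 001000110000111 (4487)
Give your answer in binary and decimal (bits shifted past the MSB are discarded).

Shift left by 6: drop the top 6 bit(s), append 6 zero(s) on the right.
  001000110000111  ->  discard [001000], keep [110000111], append 000000
= 110000111000000

Answer: 110000111000000 (25024)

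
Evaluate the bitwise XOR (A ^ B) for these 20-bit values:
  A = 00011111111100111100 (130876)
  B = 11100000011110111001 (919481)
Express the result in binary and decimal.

Apply ^ to each column (1 where bits differ):
  00011111111100111100
^ 11100000011110111001
----------------------
  11111111100010000101

Answer: 11111111100010000101 (1046661)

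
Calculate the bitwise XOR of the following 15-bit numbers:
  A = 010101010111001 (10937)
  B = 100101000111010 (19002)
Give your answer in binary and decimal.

Apply ^ to each column (1 where bits differ):
  010101010111001
^ 100101000111010
-----------------
  110000010000011

Answer: 110000010000011 (24707)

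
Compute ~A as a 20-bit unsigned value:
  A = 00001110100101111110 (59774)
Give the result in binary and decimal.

Flip each bit (0->1, 1->0):
  00001110100101111110
  11110001011010000001

Answer: 11110001011010000001 (988801)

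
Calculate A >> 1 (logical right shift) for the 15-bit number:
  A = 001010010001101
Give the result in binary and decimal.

Logical shift right by 1: drop the bottom 1 bit(s), prepend 1 zero(s) on the left.
  001010010001101  ->  keep [00101001000110], discard [1], prepend 0
= 000101001000110

Answer: 000101001000110 (2630)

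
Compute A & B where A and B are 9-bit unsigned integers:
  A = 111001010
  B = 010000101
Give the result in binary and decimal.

Apply & to each column (1 only where both bits are 1):
  111001010
& 010000101
-----------
  010000000

Answer: 010000000 (128)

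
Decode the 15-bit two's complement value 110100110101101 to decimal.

MSB is 1, so the value is negative. Find the magnitude:
1. Invert bits:  001011001010010
2. Add 1:        001011001010011  = 5715
3. Apply sign:   -5715

Answer: -5715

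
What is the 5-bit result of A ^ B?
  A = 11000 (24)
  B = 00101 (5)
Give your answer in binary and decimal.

Apply ^ to each column (1 where bits differ):
  11000
^ 00101
-------
  11101

Answer: 11101 (29)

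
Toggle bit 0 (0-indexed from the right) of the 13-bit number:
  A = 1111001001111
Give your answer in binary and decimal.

Mask = 1 << 0 = 0000000000001
Bit 0 of A is 1; XOR with the mask flips it to 0.
  1111001001111
^ 0000000000001
---------------
  1111001001110

Answer: 1111001001110 (7758)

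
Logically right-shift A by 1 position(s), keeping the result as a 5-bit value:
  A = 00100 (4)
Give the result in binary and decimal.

Logical shift right by 1: drop the bottom 1 bit(s), prepend 1 zero(s) on the left.
  00100  ->  keep [0010], discard [0], prepend 0
= 00010

Answer: 00010 (2)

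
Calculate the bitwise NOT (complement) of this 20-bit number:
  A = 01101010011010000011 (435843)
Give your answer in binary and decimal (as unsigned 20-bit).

Flip each bit (0->1, 1->0):
  01101010011010000011
  10010101100101111100

Answer: 10010101100101111100 (612732)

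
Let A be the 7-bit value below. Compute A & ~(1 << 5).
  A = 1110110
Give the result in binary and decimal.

Mask = ~(1 << 5) = 1011111
Bit 5 of A is 1, so AND-ing with the mask clears it to 0.
  1110110
& 1011111
---------
  1010110

Answer: 1010110 (86)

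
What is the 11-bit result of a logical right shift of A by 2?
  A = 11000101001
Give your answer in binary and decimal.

Logical shift right by 2: drop the bottom 2 bit(s), prepend 2 zero(s) on the left.
  11000101001  ->  keep [110001010], discard [01], prepend 00
= 00110001010

Answer: 00110001010 (394)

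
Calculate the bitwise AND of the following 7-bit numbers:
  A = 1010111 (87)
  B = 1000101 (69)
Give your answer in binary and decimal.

Apply & to each column (1 only where both bits are 1):
  1010111
& 1000101
---------
  1000101

Answer: 1000101 (69)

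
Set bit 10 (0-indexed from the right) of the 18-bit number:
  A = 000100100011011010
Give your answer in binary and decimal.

Mask = 1 << 10 = 000000010000000000
Bit 10 of A is 0, so OR-ing with the mask flips it to 1.
  000100100011011010
| 000000010000000000
--------------------
  000100110011011010

Answer: 000100110011011010 (19674)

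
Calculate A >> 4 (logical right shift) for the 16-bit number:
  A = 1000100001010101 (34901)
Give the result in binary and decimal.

Logical shift right by 4: drop the bottom 4 bit(s), prepend 4 zero(s) on the left.
  1000100001010101  ->  keep [100010000101], discard [0101], prepend 0000
= 0000100010000101

Answer: 0000100010000101 (2181)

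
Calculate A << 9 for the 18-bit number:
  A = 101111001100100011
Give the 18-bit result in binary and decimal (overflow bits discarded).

Shift left by 9: drop the top 9 bit(s), append 9 zero(s) on the right.
  101111001100100011  ->  discard [101111001], keep [100100011], append 000000000
= 100100011000000000

Answer: 100100011000000000 (148992)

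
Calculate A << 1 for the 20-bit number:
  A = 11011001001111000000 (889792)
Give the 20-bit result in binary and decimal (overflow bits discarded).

Shift left by 1: drop the top 1 bit(s), append 1 zero(s) on the right.
  11011001001111000000  ->  discard [1], keep [1011001001111000000], append 0
= 10110010011110000000

Answer: 10110010011110000000 (731008)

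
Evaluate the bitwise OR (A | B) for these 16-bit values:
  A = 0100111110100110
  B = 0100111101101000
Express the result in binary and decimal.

Apply | to each column (1 where either bit is 1):
  0100111110100110
| 0100111101101000
------------------
  0100111111101110

Answer: 0100111111101110 (20462)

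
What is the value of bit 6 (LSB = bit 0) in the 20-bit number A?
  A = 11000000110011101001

Bit 6 is the 7th from the right.
  11000000110011101001
               ^
That bit is 1.

Answer: 1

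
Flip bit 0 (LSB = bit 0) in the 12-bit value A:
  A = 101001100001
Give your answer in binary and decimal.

Mask = 1 << 0 = 000000000001
Bit 0 of A is 1; XOR with the mask flips it to 0.
  101001100001
^ 000000000001
--------------
  101001100000

Answer: 101001100000 (2656)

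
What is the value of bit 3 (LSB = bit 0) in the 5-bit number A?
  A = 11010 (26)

Bit 3 is the 4th from the right.
  11010
   ^
That bit is 1.

Answer: 1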